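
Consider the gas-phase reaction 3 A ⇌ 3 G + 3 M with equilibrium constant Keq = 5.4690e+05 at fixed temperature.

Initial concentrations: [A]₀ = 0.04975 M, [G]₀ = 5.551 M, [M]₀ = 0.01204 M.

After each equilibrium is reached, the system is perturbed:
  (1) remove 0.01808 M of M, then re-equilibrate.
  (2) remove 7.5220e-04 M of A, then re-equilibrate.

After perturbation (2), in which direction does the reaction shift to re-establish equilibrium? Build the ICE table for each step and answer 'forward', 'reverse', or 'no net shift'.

Q₀ = 2.424 vs Keq = 5.4690e+05 ⇒ Q<K, forward
Step 1:
                  A         G         M
  Initial   0.04975     5.551   0.01204
  Change   -0.04579   0.04579   0.04579
  Equil    0.003958     5.597   0.05783
  solve Keq expr → x = 0.01526; check Q = 5.4690e+05
Then remove 0.01808 M of M.
Step 2:
                  A         G         M
  Initial  0.003958     5.597   0.03975
  Change  -0.001158  0.001158  0.001158
  Equil      0.0028     5.598   0.04091
  solve Keq expr → x = 3.8586e-04; check Q = 5.4690e+05
Then remove 7.5220e-04 M of A.
Step 3:
                  A         G         M
  Initial  0.002048     5.598   0.04091
  Change  7.0368e-04 -7.0368e-04 -7.0368e-04
  Equil    0.002752     5.597   0.04021
  solve Keq expr → x = -2.3456e-04; check Q = 5.4690e+05

Direction: reverse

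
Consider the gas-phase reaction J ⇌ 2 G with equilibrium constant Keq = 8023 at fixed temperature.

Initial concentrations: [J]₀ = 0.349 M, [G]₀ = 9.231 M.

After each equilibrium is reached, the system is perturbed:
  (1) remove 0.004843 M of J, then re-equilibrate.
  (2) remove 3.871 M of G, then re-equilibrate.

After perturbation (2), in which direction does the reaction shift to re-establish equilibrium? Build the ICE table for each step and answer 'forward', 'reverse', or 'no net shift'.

Q₀ = 244.2 vs Keq = 8023 ⇒ Q<K, forward
Step 1:
                   J          G
  init         0.349      9.231
  Δ          -0.3368     0.6735
  eq         0.01223      9.905
  solve Keq expr → x = 0.3368; check Q = 8023
Then remove 0.004843 M of J.
Step 2:
                   J          G
  init      0.007384      9.905
  Δ         0.004819  -0.009638
  eq          0.0122      9.895
  solve Keq expr → x = -0.004819; check Q = 8023
Then remove 3.871 M of G.
Step 3:
                   J          G
  init        0.0122      6.024
  Δ        -0.007658    0.01532
  eq        0.004546      6.039
  solve Keq expr → x = 0.007658; check Q = 8023

Direction: forward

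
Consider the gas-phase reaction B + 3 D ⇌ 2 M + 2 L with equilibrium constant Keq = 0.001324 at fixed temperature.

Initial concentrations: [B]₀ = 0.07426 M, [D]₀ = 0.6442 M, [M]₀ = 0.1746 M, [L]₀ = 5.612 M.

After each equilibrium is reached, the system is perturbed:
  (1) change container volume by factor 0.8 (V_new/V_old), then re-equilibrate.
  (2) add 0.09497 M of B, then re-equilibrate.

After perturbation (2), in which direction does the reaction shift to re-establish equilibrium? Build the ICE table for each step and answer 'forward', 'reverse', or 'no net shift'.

Q₀ = 48.36 vs Keq = 0.001324 ⇒ Q>K, reverse
Step 1:
                    B           D           M           L
  init        0.07426      0.6442      0.1746       5.612
  Δ           0.08615      0.2585     -0.1723     -0.1723
  eq           0.1604      0.9027    0.002298        5.44
  solve Keq expr → x = -0.08615; check Q = 0.001324
Then change container volume by factor 0.8 (V_new/V_old).
Step 2:
                    B           D           M           L
  init         0.2005       1.128    0.002872         6.8
  Δ                 0           0           0           0
  eq           0.2005       1.128    0.002872         6.8
  solve Keq expr → x = 0; check Q = 0.001324
Then add 0.09497 M of B.
Step 3:
                    B           D           M           L
  init         0.2955       1.128    0.002872         6.8
  Δ       -3.0404e-04 -9.1211e-04  6.0808e-04  6.0808e-04
  eq           0.2952       1.127     0.00348         6.8
  solve Keq expr → x = 3.0404e-04; check Q = 0.001324

Direction: forward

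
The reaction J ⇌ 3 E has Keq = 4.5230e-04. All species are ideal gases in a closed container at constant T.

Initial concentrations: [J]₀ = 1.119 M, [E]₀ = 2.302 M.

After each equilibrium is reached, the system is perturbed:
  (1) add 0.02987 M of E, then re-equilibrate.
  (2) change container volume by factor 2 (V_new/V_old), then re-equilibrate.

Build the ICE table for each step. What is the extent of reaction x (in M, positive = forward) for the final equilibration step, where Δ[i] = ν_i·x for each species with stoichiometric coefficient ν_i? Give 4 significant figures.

Q₀ = 10.9 vs Keq = 4.5230e-04 ⇒ Q>K, reverse
Step 1:
                  J         E
  Initial     1.119     2.302
  Change     0.7359    -2.208
  Equil       1.855   0.09432
  solve Keq expr → x = -0.7359; check Q = 4.5230e-04
Then add 0.02987 M of E.
Step 2:
                  J         E
  Initial     1.855    0.1242
  Change   0.009901   -0.0297
  Equil       1.865   0.09448
  solve Keq expr → x = -0.009901; check Q = 4.5230e-04
Then change container volume by factor 2 (V_new/V_old).
Step 3:
                  J         E
  Initial    0.9324   0.04724
  Change  -0.009168    0.0275
  Equil      0.9232   0.07474
  solve Keq expr → x = 0.009168; check Q = 4.5230e-04

x = 0.009168 M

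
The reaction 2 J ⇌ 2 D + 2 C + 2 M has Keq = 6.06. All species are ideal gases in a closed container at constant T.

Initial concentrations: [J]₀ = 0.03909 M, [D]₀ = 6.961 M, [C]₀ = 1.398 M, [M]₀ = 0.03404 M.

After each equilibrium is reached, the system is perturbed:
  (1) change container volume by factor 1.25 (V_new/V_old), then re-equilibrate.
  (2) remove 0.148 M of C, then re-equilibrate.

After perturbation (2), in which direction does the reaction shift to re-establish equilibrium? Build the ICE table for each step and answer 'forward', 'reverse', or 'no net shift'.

Direction: forward

Q₀ = 71.81 vs Keq = 6.06 ⇒ Q>K, reverse
Step 1:
                   J          D          C          M
  init       0.03909      6.961      1.398    0.03404
  Δ          0.01908   -0.01908   -0.01908   -0.01908
  eq         0.05817      6.942      1.379    0.01496
  solve Keq expr → x = -0.00954; check Q = 6.06
Then change container volume by factor 1.25 (V_new/V_old).
Step 2:
                   J          D          C          M
  init       0.04654      5.554      1.103    0.01197
  Δ        -0.004741   0.004741   0.004741   0.004741
  eq          0.0418      5.558      1.108    0.01671
  solve Keq expr → x = 0.00237; check Q = 6.06
Then remove 0.148 M of C.
Step 3:
                   J          D          C          M
  init        0.0418      5.558     0.9599    0.01671
  Δ        -0.001736   0.001736   0.001736   0.001736
  eq         0.04006       5.56     0.9616    0.01844
  solve Keq expr → x = 8.6803e-04; check Q = 6.06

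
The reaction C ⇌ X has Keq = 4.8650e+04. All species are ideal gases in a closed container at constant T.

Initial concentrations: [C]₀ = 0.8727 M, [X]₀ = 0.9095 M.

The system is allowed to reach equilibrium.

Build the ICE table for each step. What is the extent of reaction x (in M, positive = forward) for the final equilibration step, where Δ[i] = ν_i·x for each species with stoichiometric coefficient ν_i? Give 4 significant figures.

x = 0.8727 M

Q₀ = 1.042 vs Keq = 4.8650e+04 ⇒ Q<K, forward
Step 1:
                   C          X
  Initial     0.8727     0.9095
  Change     -0.8727     0.8727
  Equil   3.6632e-05      1.782
  solve Keq expr → x = 0.8727; check Q = 4.8650e+04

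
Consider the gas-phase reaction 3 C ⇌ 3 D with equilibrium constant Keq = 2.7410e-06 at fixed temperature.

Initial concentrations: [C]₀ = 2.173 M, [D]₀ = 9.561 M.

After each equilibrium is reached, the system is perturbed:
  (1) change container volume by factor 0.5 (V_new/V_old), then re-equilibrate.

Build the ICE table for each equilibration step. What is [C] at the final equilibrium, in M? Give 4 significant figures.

[C]_eq = 23.14 M

Q₀ = 85.18 vs Keq = 2.7410e-06 ⇒ Q>K, reverse
Step 1:
                  C         D
  init        2.173     9.561
  Δ           9.399    -9.399
  eq          11.57    0.1619
  solve Keq expr → x = -3.133; check Q = 2.7410e-06
Then change container volume by factor 0.5 (V_new/V_old).
Step 2:
                  C         D
  init        23.14    0.3239
  Δ               0         0
  eq          23.14    0.3239
  solve Keq expr → x = 0; check Q = 2.7410e-06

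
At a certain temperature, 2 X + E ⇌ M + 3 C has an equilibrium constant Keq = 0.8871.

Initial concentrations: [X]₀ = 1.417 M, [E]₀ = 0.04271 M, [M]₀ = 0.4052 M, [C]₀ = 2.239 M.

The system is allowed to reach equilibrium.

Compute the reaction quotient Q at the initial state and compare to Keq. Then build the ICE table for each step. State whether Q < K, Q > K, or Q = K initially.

Q₀ = 53.03 vs Keq = 0.8871 ⇒ Q>K, reverse
Step 1:
                   X          E          M          C
  I            1.417    0.04271     0.4052      2.239
  C           0.4285     0.2143    -0.2143    -0.6428
  E            1.846      0.257     0.1909      1.596
  solve Keq expr → x = -0.2143; check Q = 0.8871

Q₀ = 53.03; Q > K (proceeds reverse)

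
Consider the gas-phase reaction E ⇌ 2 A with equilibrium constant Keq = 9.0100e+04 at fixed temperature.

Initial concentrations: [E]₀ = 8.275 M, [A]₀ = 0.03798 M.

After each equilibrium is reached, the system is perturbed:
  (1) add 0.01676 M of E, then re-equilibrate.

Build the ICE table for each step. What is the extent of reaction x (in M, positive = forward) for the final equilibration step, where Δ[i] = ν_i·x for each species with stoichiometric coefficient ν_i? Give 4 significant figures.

x = 0.01675 M

Q₀ = 1.7432e-04 vs Keq = 9.0100e+04 ⇒ Q<K, forward
Step 1:
                   E          A
  I            8.275    0.03798
  C           -8.272      16.54
  E         0.003052      16.58
  solve Keq expr → x = 8.272; check Q = 9.0100e+04
Then add 0.01676 M of E.
Step 2:
                   E          A
  I          0.01981      16.58
  C         -0.01675     0.0335
  E         0.003064      16.62
  solve Keq expr → x = 0.01675; check Q = 9.0100e+04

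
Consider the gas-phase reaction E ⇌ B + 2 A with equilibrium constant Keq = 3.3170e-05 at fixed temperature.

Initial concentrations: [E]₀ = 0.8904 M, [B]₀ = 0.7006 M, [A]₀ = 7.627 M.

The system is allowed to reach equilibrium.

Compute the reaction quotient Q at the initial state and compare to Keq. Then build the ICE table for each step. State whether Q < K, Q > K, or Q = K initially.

Q₀ = 45.77 vs Keq = 3.3170e-05 ⇒ Q>K, reverse
Step 1:
                  E         B         A
  I          0.8904    0.7006     7.627
  C          0.7006   -0.7006    -1.401
  E           1.591 1.3615e-06     6.226
  solve Keq expr → x = -0.7006; check Q = 3.3170e-05

Q₀ = 45.77; Q > K (proceeds reverse)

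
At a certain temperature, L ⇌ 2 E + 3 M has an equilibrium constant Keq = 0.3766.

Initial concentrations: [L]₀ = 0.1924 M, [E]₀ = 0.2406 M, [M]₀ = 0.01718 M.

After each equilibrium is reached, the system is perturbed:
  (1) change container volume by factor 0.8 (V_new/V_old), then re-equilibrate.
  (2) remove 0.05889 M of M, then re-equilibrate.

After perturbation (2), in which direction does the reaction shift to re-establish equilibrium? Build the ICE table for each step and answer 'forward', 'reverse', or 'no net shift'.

Q₀ = 1.5257e-06 vs Keq = 0.3766 ⇒ Q<K, forward
Step 1:
                  L         E         M
  I          0.1924    0.2406   0.01718
  C         -0.1371    0.2742    0.4112
  E         0.05532    0.5148    0.4284
  solve Keq expr → x = 0.1371; check Q = 0.3766
Then change container volume by factor 0.8 (V_new/V_old).
Step 2:
                  L         E         M
  I         0.06915    0.6434    0.5355
  C         0.02417  -0.04835  -0.07252
  E         0.09333    0.5951     0.463
  solve Keq expr → x = -0.02417; check Q = 0.3766
Then remove 0.05889 M of M.
Step 3:
                  L         E         M
  I         0.09333    0.5951    0.4041
  C        -0.01035   0.02071   0.03106
  E         0.08297    0.6158    0.4352
  solve Keq expr → x = 0.01035; check Q = 0.3766

Direction: forward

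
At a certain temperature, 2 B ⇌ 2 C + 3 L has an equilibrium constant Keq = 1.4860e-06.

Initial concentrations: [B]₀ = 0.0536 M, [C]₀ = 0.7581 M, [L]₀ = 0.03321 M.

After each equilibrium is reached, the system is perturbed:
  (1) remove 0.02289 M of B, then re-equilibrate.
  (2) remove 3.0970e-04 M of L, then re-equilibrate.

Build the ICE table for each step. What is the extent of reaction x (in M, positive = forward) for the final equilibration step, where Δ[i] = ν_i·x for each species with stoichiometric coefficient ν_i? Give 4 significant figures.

Q₀ = 0.007327 vs Keq = 1.4860e-06 ⇒ Q>K, reverse
Step 1:
                   B          C          L
  Initial     0.0536     0.7581    0.03321
  Change      0.0205    -0.0205   -0.03074
  Equil       0.0741     0.7376   0.002466
  solve Keq expr → x = -0.01025; check Q = 1.4860e-06
Then remove 0.02289 M of B.
Step 2:
                   B          C          L
  Initial    0.05121     0.7376   0.002466
  Change  3.5264e-04 -3.5264e-04 -5.2896e-04
  Equil      0.05156     0.7373   0.001937
  solve Keq expr → x = -1.7632e-04; check Q = 1.4860e-06
Then remove 3.0970e-04 M of L.
Step 3:
                   B          C          L
  Initial    0.05156     0.7373   0.001627
  Change  -2.0284e-04 2.0284e-04 3.0426e-04
  Equil      0.05136     0.7375   0.001932
  solve Keq expr → x = 1.0142e-04; check Q = 1.4860e-06

x = 1.0142e-04 M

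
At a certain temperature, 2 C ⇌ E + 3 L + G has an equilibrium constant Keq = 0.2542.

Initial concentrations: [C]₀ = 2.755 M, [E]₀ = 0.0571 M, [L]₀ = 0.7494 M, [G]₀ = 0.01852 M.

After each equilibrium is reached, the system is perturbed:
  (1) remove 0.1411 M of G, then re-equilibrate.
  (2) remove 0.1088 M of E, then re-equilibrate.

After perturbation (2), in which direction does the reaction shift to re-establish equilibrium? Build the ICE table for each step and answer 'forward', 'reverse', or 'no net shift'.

Direction: forward

Q₀ = 5.8637e-05 vs Keq = 0.2542 ⇒ Q<K, forward
Step 1:
                  C         E         L         G
  Initial     2.755    0.0571    0.7494   0.01852
  Change    -0.7344    0.3672     1.102    0.3672
  Equil       2.021    0.4243     1.851    0.3857
  solve Keq expr → x = 0.3672; check Q = 0.2542
Then remove 0.1411 M of G.
Step 2:
                  C         E         L         G
  Initial     2.021    0.4243     1.851    0.2446
  Change   -0.07103   0.03551    0.1065   0.03551
  Equil        1.95    0.4598     1.958    0.2801
  solve Keq expr → x = 0.03551; check Q = 0.2542
Then remove 0.1088 M of E.
Step 3:
                  C         E         L         G
  Initial      1.95     0.351     1.958    0.2801
  Change   -0.04216   0.02108   0.06324   0.02108
  Equil       1.907    0.3721     2.021    0.3012
  solve Keq expr → x = 0.02108; check Q = 0.2542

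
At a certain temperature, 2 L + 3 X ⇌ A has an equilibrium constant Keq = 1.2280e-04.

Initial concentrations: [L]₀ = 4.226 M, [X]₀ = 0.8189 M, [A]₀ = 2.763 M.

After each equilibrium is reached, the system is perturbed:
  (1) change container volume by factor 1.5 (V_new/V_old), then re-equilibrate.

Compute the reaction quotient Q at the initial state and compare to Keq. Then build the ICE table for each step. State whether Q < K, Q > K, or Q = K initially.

Q₀ = 0.2817; Q > K (proceeds reverse)

Q₀ = 0.2817 vs Keq = 1.2280e-04 ⇒ Q>K, reverse
Step 1:
                    L           X           A
  init          4.226      0.8189       2.763
  Δ             3.178       4.768      -1.589
  eq            7.404       5.586       1.174
  solve Keq expr → x = -1.589; check Q = 1.2280e-04
Then change container volume by factor 1.5 (V_new/V_old).
Step 2:
                    L           X           A
  init          4.936       3.724      0.7825
  Δ            0.7076       1.061     -0.3538
  eq            5.644       4.786      0.4287
  solve Keq expr → x = -0.3538; check Q = 1.2280e-04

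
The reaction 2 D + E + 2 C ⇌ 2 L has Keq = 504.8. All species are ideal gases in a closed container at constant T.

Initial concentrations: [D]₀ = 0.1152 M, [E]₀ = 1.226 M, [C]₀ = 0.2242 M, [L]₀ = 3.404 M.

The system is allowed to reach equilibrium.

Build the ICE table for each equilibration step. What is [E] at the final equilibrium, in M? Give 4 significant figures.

[E]_eq = 1.32 M

Q₀ = 1.4168e+04 vs Keq = 504.8 ⇒ Q>K, reverse
Step 1:
                  D         E         C         L
  init       0.1152     1.226    0.2242     3.404
  Δ          0.1875   0.09375    0.1875   -0.1875
  eq         0.3027      1.32    0.4117     3.217
  solve Keq expr → x = -0.09375; check Q = 504.8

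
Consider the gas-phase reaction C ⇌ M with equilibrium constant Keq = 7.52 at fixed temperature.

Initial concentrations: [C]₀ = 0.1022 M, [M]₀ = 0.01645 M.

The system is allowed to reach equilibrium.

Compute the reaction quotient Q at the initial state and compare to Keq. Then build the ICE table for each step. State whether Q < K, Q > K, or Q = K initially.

Q₀ = 0.161; Q < K (proceeds forward)

Q₀ = 0.161 vs Keq = 7.52 ⇒ Q<K, forward
Step 1:
                    C           M
  I            0.1022     0.01645
  C          -0.08827     0.08827
  E           0.01393      0.1047
  solve Keq expr → x = 0.08827; check Q = 7.52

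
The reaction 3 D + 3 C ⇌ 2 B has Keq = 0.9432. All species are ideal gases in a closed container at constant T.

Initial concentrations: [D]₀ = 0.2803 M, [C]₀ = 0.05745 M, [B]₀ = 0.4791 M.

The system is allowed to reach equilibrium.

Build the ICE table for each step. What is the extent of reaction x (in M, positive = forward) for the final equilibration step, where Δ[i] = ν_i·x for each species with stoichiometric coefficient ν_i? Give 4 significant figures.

Q₀ = 5.4968e+04 vs Keq = 0.9432 ⇒ Q>K, reverse
Step 1:
                    D           C           B
  I            0.2803     0.05745      0.4791
  C            0.4268      0.4268     -0.2845
  E            0.7071      0.4842      0.1946
  solve Keq expr → x = -0.1423; check Q = 0.9432

x = -0.1423 M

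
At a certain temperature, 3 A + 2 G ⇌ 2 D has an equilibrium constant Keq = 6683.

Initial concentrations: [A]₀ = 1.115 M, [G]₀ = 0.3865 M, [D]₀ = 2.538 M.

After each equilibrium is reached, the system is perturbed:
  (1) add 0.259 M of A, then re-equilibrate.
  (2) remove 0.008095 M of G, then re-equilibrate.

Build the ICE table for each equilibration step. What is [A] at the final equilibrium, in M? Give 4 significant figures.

Q₀ = 31.11 vs Keq = 6683 ⇒ Q<K, forward
Step 1:
                   A          G          D
  init         1.115     0.3865      2.538
  Δ          -0.4769     -0.318      0.318
  eq          0.6381    0.06854      2.856
  solve Keq expr → x = 0.159; check Q = 6683
Then add 0.259 M of A.
Step 2:
                   A          G          D
  init        0.8971    0.06854      2.856
  Δ          -0.0366    -0.0244     0.0244
  eq          0.8605    0.04414       2.88
  solve Keq expr → x = 0.0122; check Q = 6683
Then remove 0.008095 M of G.
Step 3:
                   A          G          D
  init        0.8605    0.03605       2.88
  Δ          0.01076   0.007172  -0.007172
  eq          0.8712    0.04322      2.873
  solve Keq expr → x = -0.003586; check Q = 6683

[A]_eq = 0.8712 M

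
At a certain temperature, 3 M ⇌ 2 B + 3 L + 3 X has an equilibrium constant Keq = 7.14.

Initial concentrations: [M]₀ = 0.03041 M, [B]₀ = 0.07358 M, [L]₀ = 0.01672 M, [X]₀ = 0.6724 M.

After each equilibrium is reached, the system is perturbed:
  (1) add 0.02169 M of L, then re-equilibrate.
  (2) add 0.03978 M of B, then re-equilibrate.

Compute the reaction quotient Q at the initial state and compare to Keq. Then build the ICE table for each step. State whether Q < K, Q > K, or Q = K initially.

Q₀ = 2.7357e-04 vs Keq = 7.14 ⇒ Q<K, forward
Step 1:
                  M         B         L         X
  I         0.03041   0.07358   0.01672    0.6724
  C        -0.02717   0.01811   0.02717   0.02717
  E        0.003242   0.09169   0.04389    0.6996
  solve Keq expr → x = 0.009056; check Q = 7.14
Then add 0.02169 M of L.
Step 2:
                  M         B         L         X
  I        0.003242   0.09169   0.06558    0.6996
  C        0.001452 -9.6792e-04 -0.001452 -0.001452
  E        0.004694   0.09072   0.06413    0.6981
  solve Keq expr → x = -4.8396e-04; check Q = 7.14
Then add 0.03978 M of B.
Step 3:
                  M         B         L         X
  I        0.004694    0.1305   0.06413    0.6981
  C        0.001148 -7.6522e-04 -0.001148 -0.001148
  E        0.005842    0.1297   0.06298     0.697
  solve Keq expr → x = -3.8261e-04; check Q = 7.14

Q₀ = 2.7357e-04; Q < K (proceeds forward)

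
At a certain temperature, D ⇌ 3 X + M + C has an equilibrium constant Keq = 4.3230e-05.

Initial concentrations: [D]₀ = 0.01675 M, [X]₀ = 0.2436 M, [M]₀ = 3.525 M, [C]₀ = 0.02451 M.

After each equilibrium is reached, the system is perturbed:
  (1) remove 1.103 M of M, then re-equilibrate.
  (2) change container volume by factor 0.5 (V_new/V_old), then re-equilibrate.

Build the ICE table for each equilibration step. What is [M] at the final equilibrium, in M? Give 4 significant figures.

Q₀ = 0.07456 vs Keq = 4.3230e-05 ⇒ Q>K, reverse
Step 1:
                  D         X         M         C
  init      0.01675    0.2436     3.525   0.02451
  Δ         0.02441  -0.07322  -0.02441  -0.02441
  eq        0.04116    0.1704     3.501 1.0277e-04
  solve Keq expr → x = -0.02441; check Q = 4.3230e-05
Then remove 1.103 M of M.
Step 2:
                  D         X         M         C
  init      0.04116    0.1704     2.398 1.0277e-04
  Δ       -4.6734e-05 1.4020e-04 4.6734e-05 4.6734e-05
  eq        0.04111    0.1705     2.398 1.4950e-04
  solve Keq expr → x = 4.6734e-05; check Q = 4.3230e-05
Then change container volume by factor 0.5 (V_new/V_old).
Step 3:
                  D         X         M         C
  init      0.08222     0.341     4.795 2.9900e-04
  Δ       2.8011e-04 -8.4032e-04 -2.8011e-04 -2.8011e-04
  eq         0.0825    0.3402     4.795 1.8891e-05
  solve Keq expr → x = -2.8011e-04; check Q = 4.3230e-05

[M]_eq = 4.795 M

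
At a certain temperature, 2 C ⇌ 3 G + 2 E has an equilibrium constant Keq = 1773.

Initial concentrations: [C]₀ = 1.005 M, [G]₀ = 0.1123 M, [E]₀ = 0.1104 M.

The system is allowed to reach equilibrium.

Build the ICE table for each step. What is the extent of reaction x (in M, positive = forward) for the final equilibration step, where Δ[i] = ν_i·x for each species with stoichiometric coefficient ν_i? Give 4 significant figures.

Q₀ = 1.7090e-05 vs Keq = 1773 ⇒ Q<K, forward
Step 1:
                  C         G         E
  I           1.005    0.1123    0.1104
  C         -0.9563     1.434    0.9563
  E         0.04873     1.547     1.067
  solve Keq expr → x = 0.4781; check Q = 1773

x = 0.4781 M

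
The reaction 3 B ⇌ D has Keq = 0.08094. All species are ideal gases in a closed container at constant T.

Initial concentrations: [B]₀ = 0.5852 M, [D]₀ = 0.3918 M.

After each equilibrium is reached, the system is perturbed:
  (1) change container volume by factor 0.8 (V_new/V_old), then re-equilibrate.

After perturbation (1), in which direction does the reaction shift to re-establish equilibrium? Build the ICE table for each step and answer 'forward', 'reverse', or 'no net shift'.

Q₀ = 1.955 vs Keq = 0.08094 ⇒ Q>K, reverse
Step 1:
                  B         D
  Initial    0.5852    0.3918
  Change     0.6817   -0.2272
  Equil       1.267    0.1646
  solve Keq expr → x = -0.2272; check Q = 0.08094
Then change container volume by factor 0.8 (V_new/V_old).
Step 2:
                  B         D
  Initial     1.584    0.2057
  Change    -0.1295   0.04315
  Equil       1.454    0.2489
  solve Keq expr → x = 0.04315; check Q = 0.08094

Direction: forward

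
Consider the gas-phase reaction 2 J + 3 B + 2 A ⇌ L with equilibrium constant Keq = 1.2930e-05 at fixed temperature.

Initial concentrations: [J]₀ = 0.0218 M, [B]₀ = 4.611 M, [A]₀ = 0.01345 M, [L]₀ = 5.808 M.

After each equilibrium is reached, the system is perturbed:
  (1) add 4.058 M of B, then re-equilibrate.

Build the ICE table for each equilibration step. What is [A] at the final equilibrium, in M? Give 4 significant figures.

[A]_eq = 3.344 M

Q₀ = 6.8910e+05 vs Keq = 1.2930e-05 ⇒ Q>K, reverse
Step 1:
                    J           B           A           L
  Initial      0.0218       4.611     0.01345       5.808
  Change        3.964       5.947       3.964      -1.982
  Equil         3.986       10.56       3.978       3.826
  solve Keq expr → x = -1.982; check Q = 1.2930e-05
Then add 4.058 M of B.
Step 2:
                    J           B           A           L
  Initial       3.986       14.62       3.978       3.826
  Change      -0.6344     -0.9516     -0.6344      0.3172
  Equil         3.352       13.66       3.344       4.143
  solve Keq expr → x = 0.3172; check Q = 1.2930e-05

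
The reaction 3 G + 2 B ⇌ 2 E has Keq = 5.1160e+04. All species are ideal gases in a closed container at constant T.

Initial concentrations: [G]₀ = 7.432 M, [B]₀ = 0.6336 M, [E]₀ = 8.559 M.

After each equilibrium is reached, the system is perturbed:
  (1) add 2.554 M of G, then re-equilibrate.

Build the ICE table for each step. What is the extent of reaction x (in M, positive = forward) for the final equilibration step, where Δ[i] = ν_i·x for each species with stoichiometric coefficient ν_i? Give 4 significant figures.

x = 4.8230e-04 M

Q₀ = 0.4445 vs Keq = 5.1160e+04 ⇒ Q<K, forward
Step 1:
                    G           B           E
  Initial       7.432      0.6336       8.559
  Change      -0.9467     -0.6311      0.6311
  Equil         6.485     0.00246        9.19
  solve Keq expr → x = 0.3156; check Q = 5.1160e+04
Then add 2.554 M of G.
Step 2:
                    G           B           E
  Initial       9.039     0.00246        9.19
  Change    -0.001447 -9.6459e-04  9.6459e-04
  Equil         9.038    0.001496       9.191
  solve Keq expr → x = 4.8230e-04; check Q = 5.1160e+04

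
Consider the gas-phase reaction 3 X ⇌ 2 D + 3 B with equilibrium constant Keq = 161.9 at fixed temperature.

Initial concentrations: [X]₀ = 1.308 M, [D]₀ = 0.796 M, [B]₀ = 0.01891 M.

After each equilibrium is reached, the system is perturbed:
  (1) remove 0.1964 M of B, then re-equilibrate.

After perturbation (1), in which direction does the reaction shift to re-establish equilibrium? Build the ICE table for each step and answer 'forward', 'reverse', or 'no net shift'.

Direction: forward

Q₀ = 1.9146e-06 vs Keq = 161.9 ⇒ Q<K, forward
Step 1:
                   X          D          B
  init         1.308      0.796    0.01891
  Δ           -1.051     0.7007      1.051
  eq          0.2569      1.497       1.07
  solve Keq expr → x = 0.3504; check Q = 161.9
Then remove 0.1964 M of B.
Step 2:
                   X          D          B
  init        0.2569      1.497     0.8736
  Δ         -0.03614    0.02409    0.03614
  eq          0.2207      1.521     0.9098
  solve Keq expr → x = 0.01205; check Q = 161.9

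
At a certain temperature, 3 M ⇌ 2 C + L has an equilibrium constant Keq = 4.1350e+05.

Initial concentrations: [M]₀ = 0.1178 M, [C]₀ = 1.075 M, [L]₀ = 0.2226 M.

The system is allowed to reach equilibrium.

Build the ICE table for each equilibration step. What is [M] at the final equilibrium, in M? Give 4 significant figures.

Q₀ = 157.4 vs Keq = 4.1350e+05 ⇒ Q<K, forward
Step 1:
                  M         C         L
  I          0.1178     1.075    0.2226
  C         -0.1084   0.07228   0.03614
  E        0.009374     1.147    0.2587
  solve Keq expr → x = 0.03614; check Q = 4.1350e+05

[M]_eq = 0.009374 M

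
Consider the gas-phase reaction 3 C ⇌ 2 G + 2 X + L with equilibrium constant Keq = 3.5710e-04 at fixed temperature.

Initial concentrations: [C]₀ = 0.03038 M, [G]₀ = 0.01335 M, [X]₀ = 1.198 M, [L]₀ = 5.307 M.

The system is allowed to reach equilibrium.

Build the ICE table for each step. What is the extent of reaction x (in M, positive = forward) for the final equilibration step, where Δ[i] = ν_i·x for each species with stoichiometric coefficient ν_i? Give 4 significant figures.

Q₀ = 48.41 vs Keq = 3.5710e-04 ⇒ Q>K, reverse
Step 1:
                    C           G           X           L
  I           0.03038     0.01335       1.198       5.307
  C           0.01991    -0.01327    -0.01327   -0.006636
  E           0.05029  7.8130e-05       1.185         5.3
  solve Keq expr → x = -0.006636; check Q = 3.5710e-04

x = -0.006636 M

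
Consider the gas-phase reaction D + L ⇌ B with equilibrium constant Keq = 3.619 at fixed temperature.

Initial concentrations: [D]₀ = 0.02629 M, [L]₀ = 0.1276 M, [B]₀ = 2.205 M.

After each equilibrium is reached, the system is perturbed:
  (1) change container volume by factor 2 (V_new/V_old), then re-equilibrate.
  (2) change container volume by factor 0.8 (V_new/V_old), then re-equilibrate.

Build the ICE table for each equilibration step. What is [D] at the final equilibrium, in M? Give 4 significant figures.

Q₀ = 657.3 vs Keq = 3.619 ⇒ Q>K, reverse
Step 1:
                   D          L          B
  I          0.02629     0.1276      2.205
  C           0.5925     0.5925    -0.5925
  E           0.6188     0.7201      1.613
  solve Keq expr → x = -0.5925; check Q = 3.619
Then change container volume by factor 2 (V_new/V_old).
Step 2:
                   D          L          B
  I           0.3094       0.36     0.8063
  C           0.1059     0.1059    -0.1059
  E           0.4153      0.466     0.7003
  solve Keq expr → x = -0.1059; check Q = 3.619
Then change container volume by factor 0.8 (V_new/V_old).
Step 3:
                   D          L          B
  I           0.5191     0.5825     0.8754
  C         -0.04538   -0.04538    0.04538
  E           0.4738     0.5371     0.9208
  solve Keq expr → x = 0.04538; check Q = 3.619

[D]_eq = 0.4738 M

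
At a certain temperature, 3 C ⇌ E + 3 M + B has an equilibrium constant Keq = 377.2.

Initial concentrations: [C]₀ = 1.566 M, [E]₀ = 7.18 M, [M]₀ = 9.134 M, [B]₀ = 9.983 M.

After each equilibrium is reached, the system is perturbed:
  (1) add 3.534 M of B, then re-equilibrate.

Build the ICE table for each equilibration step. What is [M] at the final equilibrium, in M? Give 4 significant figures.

Q₀ = 1.4223e+04 vs Keq = 377.2 ⇒ Q>K, reverse
Step 1:
                    C           E           M           B
  I             1.566        7.18       9.134       9.983
  C              2.19       -0.73       -2.19       -0.73
  E             3.756        6.45       6.944       9.253
  solve Keq expr → x = -0.73; check Q = 377.2
Then add 3.534 M of B.
Step 2:
                    C           E           M           B
  I             3.756        6.45       6.944       12.79
  C            0.2505    -0.08349     -0.2505    -0.08349
  E             4.006       6.367       6.694        12.7
  solve Keq expr → x = -0.08349; check Q = 377.2

[M]_eq = 6.694 M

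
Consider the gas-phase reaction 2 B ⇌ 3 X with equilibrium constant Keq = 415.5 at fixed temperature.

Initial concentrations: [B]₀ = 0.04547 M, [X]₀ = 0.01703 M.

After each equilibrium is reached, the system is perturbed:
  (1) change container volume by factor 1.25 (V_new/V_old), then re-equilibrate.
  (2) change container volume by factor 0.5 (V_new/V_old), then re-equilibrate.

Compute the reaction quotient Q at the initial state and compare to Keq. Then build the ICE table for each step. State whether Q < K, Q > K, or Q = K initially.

Q₀ = 0.002389 vs Keq = 415.5 ⇒ Q<K, forward
Step 1:
                  B         X
  I         0.04547   0.01703
  C        -0.04429   0.06643
  E        0.001183   0.08346
  solve Keq expr → x = 0.02214; check Q = 415.5
Then change container volume by factor 1.25 (V_new/V_old).
Step 2:
                  B         X
  I       9.4630e-04   0.06677
  C       -9.7131e-05 1.4570e-04
  E       8.4917e-04   0.06691
  solve Keq expr → x = 4.8566e-05; check Q = 415.5
Then change container volume by factor 0.5 (V_new/V_old).
Step 3:
                  B         X
  I        0.001698    0.1338
  C       6.7622e-04 -0.001014
  E        0.002375    0.1328
  solve Keq expr → x = -3.3811e-04; check Q = 415.5

Q₀ = 0.002389; Q < K (proceeds forward)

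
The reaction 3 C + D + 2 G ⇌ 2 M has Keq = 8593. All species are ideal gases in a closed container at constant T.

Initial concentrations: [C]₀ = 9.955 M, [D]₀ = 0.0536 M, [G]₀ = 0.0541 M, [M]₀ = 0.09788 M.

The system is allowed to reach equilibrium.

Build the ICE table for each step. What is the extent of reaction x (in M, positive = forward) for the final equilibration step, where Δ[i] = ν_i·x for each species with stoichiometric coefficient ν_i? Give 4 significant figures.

x = 0.02689 M

Q₀ = 0.0619 vs Keq = 8593 ⇒ Q<K, forward
Step 1:
                   C          D          G          M
  I            9.955     0.0536     0.0541    0.09788
  C         -0.08067   -0.02689   -0.05378    0.05378
  E            9.874    0.02671 3.2261e-04     0.1517
  solve Keq expr → x = 0.02689; check Q = 8593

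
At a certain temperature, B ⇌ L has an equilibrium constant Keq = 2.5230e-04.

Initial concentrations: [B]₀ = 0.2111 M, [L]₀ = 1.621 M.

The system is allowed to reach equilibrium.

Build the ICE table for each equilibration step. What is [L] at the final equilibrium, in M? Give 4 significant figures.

Q₀ = 7.679 vs Keq = 2.5230e-04 ⇒ Q>K, reverse
Step 1:
                    B           L
  Initial      0.2111       1.621
  Change        1.621      -1.621
  Equil         1.832  4.6212e-04
  solve Keq expr → x = -1.621; check Q = 2.5230e-04

[L]_eq = 4.6212e-04 M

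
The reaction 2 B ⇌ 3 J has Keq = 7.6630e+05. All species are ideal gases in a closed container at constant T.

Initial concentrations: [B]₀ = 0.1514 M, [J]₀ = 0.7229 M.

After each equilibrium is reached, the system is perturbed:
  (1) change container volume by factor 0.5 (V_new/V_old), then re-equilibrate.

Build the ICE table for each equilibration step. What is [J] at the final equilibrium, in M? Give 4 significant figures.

[J]_eq = 1.896 M

Q₀ = 16.48 vs Keq = 7.6630e+05 ⇒ Q<K, forward
Step 1:
                    B           J
  I            0.1514      0.7229
  C           -0.1503      0.2255
  E          0.001055      0.9484
  solve Keq expr → x = 0.07517; check Q = 7.6630e+05
Then change container volume by factor 0.5 (V_new/V_old).
Step 2:
                    B           J
  I           0.00211       1.897
  C        8.7100e-04   -0.001307
  E          0.002981       1.896
  solve Keq expr → x = -4.3550e-04; check Q = 7.6630e+05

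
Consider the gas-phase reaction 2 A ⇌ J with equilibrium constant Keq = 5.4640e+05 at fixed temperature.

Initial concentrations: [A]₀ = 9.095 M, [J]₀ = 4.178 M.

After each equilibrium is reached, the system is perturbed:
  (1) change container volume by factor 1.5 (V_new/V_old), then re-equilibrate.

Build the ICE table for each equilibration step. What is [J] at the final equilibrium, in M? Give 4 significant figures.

[J]_eq = 5.815 M

Q₀ = 0.05051 vs Keq = 5.4640e+05 ⇒ Q<K, forward
Step 1:
                  A         J
  I           9.095     4.178
  C          -9.091     4.546
  E        0.003996     8.724
  solve Keq expr → x = 4.546; check Q = 5.4640e+05
Then change container volume by factor 1.5 (V_new/V_old).
Step 2:
                  A         J
  I        0.002664     5.816
  C       5.9859e-04 -2.9929e-04
  E        0.003262     5.815
  solve Keq expr → x = -2.9929e-04; check Q = 5.4640e+05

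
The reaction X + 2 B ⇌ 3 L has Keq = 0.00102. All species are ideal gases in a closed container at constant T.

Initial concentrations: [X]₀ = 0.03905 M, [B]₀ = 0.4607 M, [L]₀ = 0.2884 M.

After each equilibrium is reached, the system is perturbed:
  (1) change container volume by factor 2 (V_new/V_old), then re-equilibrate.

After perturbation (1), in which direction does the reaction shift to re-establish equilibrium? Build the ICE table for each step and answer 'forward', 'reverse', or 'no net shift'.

Q₀ = 2.894 vs Keq = 0.00102 ⇒ Q>K, reverse
Step 1:
                    X           B           L
  init        0.03905      0.4607      0.2884
  Δ           0.08389      0.1678     -0.2517
  eq           0.1229      0.6285     0.03673
  solve Keq expr → x = -0.08389; check Q = 0.00102
Then change container volume by factor 2 (V_new/V_old).
Step 2:
                    X           B           L
  init        0.06147      0.3142     0.01836
  Δ                 0           0           0
  eq          0.06147      0.3142     0.01836
  solve Keq expr → x = 0; check Q = 0.00102

Direction: no net shift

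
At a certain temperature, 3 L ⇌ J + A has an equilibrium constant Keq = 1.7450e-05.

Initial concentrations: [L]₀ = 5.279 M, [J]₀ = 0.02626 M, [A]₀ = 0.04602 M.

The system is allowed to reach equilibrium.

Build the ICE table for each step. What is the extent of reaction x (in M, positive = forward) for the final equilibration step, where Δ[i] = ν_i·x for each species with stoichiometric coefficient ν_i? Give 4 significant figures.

Q₀ = 8.2146e-06 vs Keq = 1.7450e-05 ⇒ Q<K, forward
Step 1:
                  L         J         A
  init        5.279   0.02626   0.04602
  Δ        -0.04456   0.01485   0.01485
  eq          5.234   0.04111   0.06087
  solve Keq expr → x = 0.01485; check Q = 1.7450e-05

x = 0.01485 M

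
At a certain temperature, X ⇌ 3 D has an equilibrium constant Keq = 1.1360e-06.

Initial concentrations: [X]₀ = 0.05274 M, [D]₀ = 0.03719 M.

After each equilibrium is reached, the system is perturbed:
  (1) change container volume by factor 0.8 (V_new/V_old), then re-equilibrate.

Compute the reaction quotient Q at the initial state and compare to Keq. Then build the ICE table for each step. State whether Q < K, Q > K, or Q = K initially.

Q₀ = 9.7530e-04 vs Keq = 1.1360e-06 ⇒ Q>K, reverse
Step 1:
                    X           D
  Initial     0.05274     0.03719
  Change      0.01101    -0.03302
  Equil       0.06375    0.004168
  solve Keq expr → x = -0.01101; check Q = 1.1360e-06
Then change container volume by factor 0.8 (V_new/V_old).
Step 2:
                    X           D
  Initial     0.07968     0.00521
  Change   2.3857e-04 -7.1571e-04
  Equil       0.07992    0.004495
  solve Keq expr → x = -2.3857e-04; check Q = 1.1360e-06

Q₀ = 9.7530e-04; Q > K (proceeds reverse)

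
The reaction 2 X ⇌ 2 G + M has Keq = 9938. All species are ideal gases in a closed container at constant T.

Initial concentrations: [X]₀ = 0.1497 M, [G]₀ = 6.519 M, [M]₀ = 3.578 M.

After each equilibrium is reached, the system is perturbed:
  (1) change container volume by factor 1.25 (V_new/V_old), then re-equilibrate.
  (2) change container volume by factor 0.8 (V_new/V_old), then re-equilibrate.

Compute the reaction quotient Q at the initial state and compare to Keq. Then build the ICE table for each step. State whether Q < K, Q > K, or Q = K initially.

Q₀ = 6785 vs Keq = 9938 ⇒ Q<K, forward
Step 1:
                    X           G           M
  Initial      0.1497       6.519       3.578
  Change     -0.02531     0.02531     0.01265
  Equil        0.1244       6.544       3.591
  solve Keq expr → x = 0.01265; check Q = 9938
Then change container volume by factor 1.25 (V_new/V_old).
Step 2:
                    X           G           M
  Initial     0.09952       5.235       2.873
  Change     -0.01025     0.01025    0.005126
  Equil       0.08926       5.246       2.878
  solve Keq expr → x = 0.005126; check Q = 9938
Then change container volume by factor 0.8 (V_new/V_old).
Step 3:
                    X           G           M
  Initial      0.1116       6.557       3.597
  Change      0.01282    -0.01282   -0.006408
  Equil        0.1244       6.544       3.591
  solve Keq expr → x = -0.006408; check Q = 9938

Q₀ = 6785; Q < K (proceeds forward)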